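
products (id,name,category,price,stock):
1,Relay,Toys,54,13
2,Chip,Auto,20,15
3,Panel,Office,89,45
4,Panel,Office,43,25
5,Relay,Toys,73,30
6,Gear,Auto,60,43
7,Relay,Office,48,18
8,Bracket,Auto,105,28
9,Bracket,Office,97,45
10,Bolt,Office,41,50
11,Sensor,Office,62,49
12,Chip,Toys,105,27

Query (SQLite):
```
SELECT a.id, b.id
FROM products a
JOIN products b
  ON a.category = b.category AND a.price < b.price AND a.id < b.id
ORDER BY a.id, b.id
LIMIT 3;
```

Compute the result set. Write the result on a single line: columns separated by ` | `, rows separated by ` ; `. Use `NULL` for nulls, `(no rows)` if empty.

Pairs (a,b) with same category, a.price < b.price, a.id < b.id.
category groups: Auto:{2,6,8} Office:{3,4,7,9,10,11} Toys:{1,5,12}
Ordered by (a.id, b.id); first 3.

1 | 5 ; 1 | 12 ; 2 | 6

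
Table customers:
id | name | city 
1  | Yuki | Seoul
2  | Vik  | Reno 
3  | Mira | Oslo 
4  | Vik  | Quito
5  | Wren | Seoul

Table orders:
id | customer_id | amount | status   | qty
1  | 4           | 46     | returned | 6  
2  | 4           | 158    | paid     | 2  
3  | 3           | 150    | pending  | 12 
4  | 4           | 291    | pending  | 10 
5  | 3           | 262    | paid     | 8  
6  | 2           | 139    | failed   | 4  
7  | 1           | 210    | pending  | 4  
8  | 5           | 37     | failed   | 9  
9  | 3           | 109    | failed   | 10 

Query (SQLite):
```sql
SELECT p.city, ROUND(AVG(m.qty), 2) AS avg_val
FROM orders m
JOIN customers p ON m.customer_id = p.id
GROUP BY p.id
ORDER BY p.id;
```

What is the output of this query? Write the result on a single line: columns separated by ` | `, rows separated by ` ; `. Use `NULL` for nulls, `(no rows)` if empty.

Seoul | 4 ; Reno | 4 ; Oslo | 10 ; Quito | 6 ; Seoul | 9

Join each orders row to its customers via customer_id.
Group joined rows by customers.id; compute ROUND(AVG(m.qty), 2) per group.
  1: ids {7} → ROUND(AVG(m.qty), 2)=4
  2: ids {6} → ROUND(AVG(m.qty), 2)=4
  3: ids {3, 5, 9} → ROUND(AVG(m.qty), 2)=10
  4: ids {1, 2, 4} → ROUND(AVG(m.qty), 2)=6
  5: ids {8} → ROUND(AVG(m.qty), 2)=9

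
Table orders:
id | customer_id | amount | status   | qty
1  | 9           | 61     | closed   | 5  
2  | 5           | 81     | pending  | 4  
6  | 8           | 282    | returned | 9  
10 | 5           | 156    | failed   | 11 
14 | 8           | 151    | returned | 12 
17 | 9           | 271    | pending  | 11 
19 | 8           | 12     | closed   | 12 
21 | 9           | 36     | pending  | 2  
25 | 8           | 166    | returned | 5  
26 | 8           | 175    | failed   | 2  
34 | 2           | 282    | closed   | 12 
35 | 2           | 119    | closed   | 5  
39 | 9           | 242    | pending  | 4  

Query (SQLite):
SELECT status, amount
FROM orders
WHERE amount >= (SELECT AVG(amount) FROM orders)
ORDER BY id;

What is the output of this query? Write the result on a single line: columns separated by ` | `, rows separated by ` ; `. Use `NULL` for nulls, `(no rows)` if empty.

Scalar subquery: AVG(amount) over all orders rows = 156.461538 (≈; comparison uses full precision).
Keep rows where amount >= that value.

returned | 282 ; pending | 271 ; returned | 166 ; failed | 175 ; closed | 282 ; pending | 242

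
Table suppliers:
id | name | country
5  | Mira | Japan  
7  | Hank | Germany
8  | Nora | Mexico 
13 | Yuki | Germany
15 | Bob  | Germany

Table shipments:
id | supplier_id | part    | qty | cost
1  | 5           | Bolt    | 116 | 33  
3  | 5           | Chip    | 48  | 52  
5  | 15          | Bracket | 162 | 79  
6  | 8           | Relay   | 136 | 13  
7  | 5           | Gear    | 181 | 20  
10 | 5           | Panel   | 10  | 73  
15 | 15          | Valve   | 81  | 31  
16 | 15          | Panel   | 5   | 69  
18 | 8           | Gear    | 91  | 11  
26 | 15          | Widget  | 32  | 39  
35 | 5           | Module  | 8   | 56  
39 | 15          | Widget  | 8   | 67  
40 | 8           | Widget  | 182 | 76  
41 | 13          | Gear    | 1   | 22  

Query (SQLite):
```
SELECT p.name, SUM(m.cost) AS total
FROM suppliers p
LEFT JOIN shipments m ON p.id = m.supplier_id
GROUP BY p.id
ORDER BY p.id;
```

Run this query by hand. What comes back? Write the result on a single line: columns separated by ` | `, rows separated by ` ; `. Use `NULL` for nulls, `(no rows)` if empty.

LEFT JOIN keeps every suppliers row; unmatched ones get NULL for shipments columns.
Group by suppliers.id and compute SUM(m.cost). SUM over an all-NULL group is NULL.
  5: ids {1, 3, 7, 10, 35} → SUM(m.cost)=234
  7: ids {—} → SUM(m.cost)=NULL
  8: ids {6, 18, 40} → SUM(m.cost)=100
  13: ids {41} → SUM(m.cost)=22
  15: ids {5, 15, 16, 26, 39} → SUM(m.cost)=285

Mira | 234 ; Hank | NULL ; Nora | 100 ; Yuki | 22 ; Bob | 285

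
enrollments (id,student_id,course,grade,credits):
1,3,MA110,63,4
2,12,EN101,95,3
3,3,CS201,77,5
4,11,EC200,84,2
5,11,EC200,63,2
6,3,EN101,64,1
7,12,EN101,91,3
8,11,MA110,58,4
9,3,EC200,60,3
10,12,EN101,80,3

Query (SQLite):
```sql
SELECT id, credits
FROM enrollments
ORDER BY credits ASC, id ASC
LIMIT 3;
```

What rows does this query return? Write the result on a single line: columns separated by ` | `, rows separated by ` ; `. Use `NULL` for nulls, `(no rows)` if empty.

6 | 1 ; 4 | 2 ; 5 | 2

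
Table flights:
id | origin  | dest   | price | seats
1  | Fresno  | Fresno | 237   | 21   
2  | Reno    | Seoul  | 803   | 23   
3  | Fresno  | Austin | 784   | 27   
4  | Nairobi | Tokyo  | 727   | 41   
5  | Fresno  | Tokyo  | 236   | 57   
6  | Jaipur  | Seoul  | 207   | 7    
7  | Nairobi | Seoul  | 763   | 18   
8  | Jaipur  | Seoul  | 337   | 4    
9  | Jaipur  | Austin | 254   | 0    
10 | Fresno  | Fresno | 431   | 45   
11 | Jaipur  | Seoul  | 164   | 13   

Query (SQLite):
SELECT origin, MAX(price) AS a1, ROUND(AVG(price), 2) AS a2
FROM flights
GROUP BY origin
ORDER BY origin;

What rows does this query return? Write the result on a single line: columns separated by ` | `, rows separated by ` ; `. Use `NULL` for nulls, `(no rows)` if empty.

Fresno | 784 | 422 ; Jaipur | 337 | 240.5 ; Nairobi | 763 | 745 ; Reno | 803 | 803

Group flights by origin.
Per group compute: MAX(price), ROUND(AVG(price), 2).
  Fresno: ids {1, 3, 5, 10} → MAX(price)=784, ROUND(AVG(price), 2)=422
  Jaipur: ids {6, 8, 9, 11} → MAX(price)=337, ROUND(AVG(price), 2)=240.5
  Nairobi: ids {4, 7} → MAX(price)=763, ROUND(AVG(price), 2)=745
  Reno: ids {2} → MAX(price)=803, ROUND(AVG(price), 2)=803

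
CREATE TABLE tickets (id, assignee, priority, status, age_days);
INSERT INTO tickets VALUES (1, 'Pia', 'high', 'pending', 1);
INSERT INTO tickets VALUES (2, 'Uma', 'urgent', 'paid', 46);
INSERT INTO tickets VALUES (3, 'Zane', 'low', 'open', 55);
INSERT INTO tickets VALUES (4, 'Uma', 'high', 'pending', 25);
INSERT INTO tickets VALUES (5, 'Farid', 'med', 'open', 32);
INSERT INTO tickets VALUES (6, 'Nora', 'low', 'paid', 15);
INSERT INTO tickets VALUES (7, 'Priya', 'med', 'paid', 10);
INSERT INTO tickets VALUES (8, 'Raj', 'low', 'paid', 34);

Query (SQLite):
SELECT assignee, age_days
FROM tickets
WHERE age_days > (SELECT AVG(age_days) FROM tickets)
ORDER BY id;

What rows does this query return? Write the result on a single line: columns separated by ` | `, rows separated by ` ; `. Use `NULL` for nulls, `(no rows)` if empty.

Uma | 46 ; Zane | 55 ; Farid | 32 ; Raj | 34

Scalar subquery: AVG(age_days) over all tickets rows = 27.25.
Keep rows where age_days > that value.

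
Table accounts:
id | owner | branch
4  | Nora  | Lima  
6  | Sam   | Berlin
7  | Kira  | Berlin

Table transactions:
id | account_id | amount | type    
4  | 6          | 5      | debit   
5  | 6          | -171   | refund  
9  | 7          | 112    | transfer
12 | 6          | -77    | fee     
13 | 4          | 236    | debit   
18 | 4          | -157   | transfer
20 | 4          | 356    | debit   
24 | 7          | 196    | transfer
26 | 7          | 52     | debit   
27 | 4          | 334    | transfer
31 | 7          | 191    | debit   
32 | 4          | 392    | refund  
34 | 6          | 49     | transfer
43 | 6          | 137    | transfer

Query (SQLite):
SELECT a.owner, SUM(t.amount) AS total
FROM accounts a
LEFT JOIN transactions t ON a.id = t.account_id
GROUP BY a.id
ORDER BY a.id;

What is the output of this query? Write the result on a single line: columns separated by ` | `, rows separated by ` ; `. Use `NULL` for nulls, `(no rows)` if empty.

Nora | 1161 ; Sam | -57 ; Kira | 551

LEFT JOIN keeps every accounts row; unmatched ones get NULL for transactions columns.
Group by accounts.id and compute SUM(t.amount). SUM over an all-NULL group is NULL.
  4: ids {13, 18, 20, 27, 32} → SUM(t.amount)=1161
  6: ids {4, 5, 12, 34, 43} → SUM(t.amount)=-57
  7: ids {9, 24, 26, 31} → SUM(t.amount)=551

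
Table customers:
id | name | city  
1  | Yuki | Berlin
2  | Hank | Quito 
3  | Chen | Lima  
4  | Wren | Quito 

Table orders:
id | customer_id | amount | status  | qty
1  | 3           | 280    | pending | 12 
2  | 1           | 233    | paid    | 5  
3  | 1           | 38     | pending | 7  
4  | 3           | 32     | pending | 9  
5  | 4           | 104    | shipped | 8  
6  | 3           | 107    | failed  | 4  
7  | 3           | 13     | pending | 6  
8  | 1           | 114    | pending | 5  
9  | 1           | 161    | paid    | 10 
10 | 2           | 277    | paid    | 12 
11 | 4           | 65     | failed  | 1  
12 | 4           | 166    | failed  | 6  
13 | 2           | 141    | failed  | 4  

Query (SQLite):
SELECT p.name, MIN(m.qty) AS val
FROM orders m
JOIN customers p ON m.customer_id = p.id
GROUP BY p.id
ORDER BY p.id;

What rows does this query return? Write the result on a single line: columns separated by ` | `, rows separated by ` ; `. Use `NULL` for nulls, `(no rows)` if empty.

Yuki | 5 ; Hank | 4 ; Chen | 4 ; Wren | 1

Join each orders row to its customers via customer_id.
Group joined rows by customers.id; compute MIN(m.qty) per group.
  1: ids {2, 3, 8, 9} → MIN(m.qty)=5
  2: ids {10, 13} → MIN(m.qty)=4
  3: ids {1, 4, 6, 7} → MIN(m.qty)=4
  4: ids {5, 11, 12} → MIN(m.qty)=1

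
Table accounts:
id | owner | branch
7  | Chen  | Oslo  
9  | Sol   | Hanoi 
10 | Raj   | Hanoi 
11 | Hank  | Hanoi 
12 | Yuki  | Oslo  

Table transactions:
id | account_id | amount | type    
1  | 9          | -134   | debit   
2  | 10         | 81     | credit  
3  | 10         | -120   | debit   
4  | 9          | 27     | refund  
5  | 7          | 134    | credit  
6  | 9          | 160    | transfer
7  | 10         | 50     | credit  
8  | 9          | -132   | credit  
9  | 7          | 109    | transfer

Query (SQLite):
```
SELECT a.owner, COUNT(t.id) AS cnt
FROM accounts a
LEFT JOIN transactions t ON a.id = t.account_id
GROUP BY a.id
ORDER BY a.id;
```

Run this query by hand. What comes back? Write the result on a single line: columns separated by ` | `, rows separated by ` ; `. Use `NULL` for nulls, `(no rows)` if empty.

LEFT JOIN keeps every accounts row; unmatched ones get NULL for transactions columns.
Group by accounts.id and compute COUNT(t.id). COUNT(col) of an all-NULL group is 0.
  7: ids {5, 9} → COUNT(t.id)=2
  9: ids {1, 4, 6, 8} → COUNT(t.id)=4
  10: ids {2, 3, 7} → COUNT(t.id)=3
  11: ids {—} → COUNT(t.id)=0
  12: ids {—} → COUNT(t.id)=0

Chen | 2 ; Sol | 4 ; Raj | 3 ; Hank | 0 ; Yuki | 0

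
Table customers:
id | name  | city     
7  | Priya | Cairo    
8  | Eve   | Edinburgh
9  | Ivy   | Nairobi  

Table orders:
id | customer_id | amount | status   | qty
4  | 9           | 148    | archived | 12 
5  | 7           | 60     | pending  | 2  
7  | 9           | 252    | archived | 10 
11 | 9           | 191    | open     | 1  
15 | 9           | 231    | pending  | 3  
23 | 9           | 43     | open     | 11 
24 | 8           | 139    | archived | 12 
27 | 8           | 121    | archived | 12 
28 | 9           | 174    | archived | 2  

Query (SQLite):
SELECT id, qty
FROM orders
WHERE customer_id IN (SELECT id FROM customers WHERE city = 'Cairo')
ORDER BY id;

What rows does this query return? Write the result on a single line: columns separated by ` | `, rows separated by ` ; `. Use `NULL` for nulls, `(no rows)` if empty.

Inner query: customers.id where city = 'Cairo'.
Outer: keep orders rows whose customer_id is in that set.
Inner query → {7}

5 | 2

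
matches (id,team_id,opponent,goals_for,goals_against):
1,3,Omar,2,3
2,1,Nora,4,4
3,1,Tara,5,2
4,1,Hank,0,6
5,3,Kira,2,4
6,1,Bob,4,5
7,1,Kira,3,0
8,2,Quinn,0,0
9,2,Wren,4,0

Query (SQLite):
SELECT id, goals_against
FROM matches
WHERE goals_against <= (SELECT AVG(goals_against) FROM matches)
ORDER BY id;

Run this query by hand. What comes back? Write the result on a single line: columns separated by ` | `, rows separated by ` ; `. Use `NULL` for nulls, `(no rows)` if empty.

Scalar subquery: AVG(goals_against) over all matches rows = 2.666667 (≈; comparison uses full precision).
Keep rows where goals_against <= that value.

3 | 2 ; 7 | 0 ; 8 | 0 ; 9 | 0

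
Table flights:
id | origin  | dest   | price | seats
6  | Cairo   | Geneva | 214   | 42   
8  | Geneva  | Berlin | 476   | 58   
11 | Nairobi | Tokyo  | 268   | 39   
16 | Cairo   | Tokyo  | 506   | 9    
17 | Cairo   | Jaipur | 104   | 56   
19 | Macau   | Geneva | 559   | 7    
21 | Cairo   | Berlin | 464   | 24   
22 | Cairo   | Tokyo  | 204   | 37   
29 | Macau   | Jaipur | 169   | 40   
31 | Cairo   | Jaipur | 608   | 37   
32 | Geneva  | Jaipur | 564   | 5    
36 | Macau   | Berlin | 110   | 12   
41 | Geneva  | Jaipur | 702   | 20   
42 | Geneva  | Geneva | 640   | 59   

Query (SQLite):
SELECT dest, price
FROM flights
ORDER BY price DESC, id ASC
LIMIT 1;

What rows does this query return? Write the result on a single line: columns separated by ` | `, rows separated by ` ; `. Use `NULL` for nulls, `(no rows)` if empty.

Jaipur | 702

Sort by price desc, tiebreak id asc: (702, id=41), (640, id=42), (608, id=31), (564, id=32) …. Take first 1.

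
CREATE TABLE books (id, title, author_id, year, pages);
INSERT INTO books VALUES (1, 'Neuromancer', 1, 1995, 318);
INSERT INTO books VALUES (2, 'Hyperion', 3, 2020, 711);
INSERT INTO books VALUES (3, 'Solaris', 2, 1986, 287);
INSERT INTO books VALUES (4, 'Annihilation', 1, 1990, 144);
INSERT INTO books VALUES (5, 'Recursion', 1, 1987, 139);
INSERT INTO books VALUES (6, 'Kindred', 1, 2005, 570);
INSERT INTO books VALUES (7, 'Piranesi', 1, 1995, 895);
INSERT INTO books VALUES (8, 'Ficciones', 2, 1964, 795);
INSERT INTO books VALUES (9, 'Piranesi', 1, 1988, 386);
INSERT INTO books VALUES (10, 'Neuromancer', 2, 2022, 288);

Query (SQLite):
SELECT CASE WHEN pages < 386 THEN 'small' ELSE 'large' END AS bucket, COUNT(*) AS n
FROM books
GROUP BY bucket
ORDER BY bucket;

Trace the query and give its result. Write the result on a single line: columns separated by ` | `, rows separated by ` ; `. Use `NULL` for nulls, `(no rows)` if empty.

Bucket rows by pages < 386 → 'small' else 'large'; count each bucket.

large | 5 ; small | 5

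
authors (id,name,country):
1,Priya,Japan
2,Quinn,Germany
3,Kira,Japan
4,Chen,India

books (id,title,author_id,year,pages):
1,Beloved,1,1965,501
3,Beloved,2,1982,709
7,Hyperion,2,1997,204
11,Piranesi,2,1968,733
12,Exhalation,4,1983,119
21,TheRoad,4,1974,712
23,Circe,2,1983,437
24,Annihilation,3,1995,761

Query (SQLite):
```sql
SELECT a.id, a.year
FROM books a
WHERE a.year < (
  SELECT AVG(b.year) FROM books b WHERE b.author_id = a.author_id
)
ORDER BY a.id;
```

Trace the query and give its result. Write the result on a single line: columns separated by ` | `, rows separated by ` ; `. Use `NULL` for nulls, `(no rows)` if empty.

For each books row a, compute AVG(year) over rows sharing a.author_id.
Keep row a if a.year < that per-group AVG.
  author_id=1: AVG(year) = 1965.0
  author_id=2: AVG(year) = 1982.5
  author_id=3: AVG(year) = 1995.0
  author_id=4: AVG(year) = 1978.5

3 | 1982 ; 11 | 1968 ; 21 | 1974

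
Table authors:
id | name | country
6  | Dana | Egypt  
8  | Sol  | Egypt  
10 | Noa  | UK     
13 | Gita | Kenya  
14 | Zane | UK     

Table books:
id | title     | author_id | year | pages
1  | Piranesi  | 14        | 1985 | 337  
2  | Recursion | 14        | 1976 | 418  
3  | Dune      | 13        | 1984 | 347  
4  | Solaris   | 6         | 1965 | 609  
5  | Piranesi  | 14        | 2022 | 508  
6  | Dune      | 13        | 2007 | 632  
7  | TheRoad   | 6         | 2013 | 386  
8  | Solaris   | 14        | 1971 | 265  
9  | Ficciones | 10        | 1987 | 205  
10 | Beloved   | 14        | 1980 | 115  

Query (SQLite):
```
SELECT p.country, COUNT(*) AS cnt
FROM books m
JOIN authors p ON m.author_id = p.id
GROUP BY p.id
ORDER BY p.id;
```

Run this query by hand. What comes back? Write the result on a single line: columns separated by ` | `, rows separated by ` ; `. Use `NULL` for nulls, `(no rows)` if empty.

Join each books row to its authors via author_id.
Group joined rows by authors.id; compute COUNT(*) per group.
  6: ids {4, 7} → COUNT(*)=2
  10: ids {9} → COUNT(*)=1
  13: ids {3, 6} → COUNT(*)=2
  14: ids {1, 2, 5, 8, 10} → COUNT(*)=5

Egypt | 2 ; UK | 1 ; Kenya | 2 ; UK | 5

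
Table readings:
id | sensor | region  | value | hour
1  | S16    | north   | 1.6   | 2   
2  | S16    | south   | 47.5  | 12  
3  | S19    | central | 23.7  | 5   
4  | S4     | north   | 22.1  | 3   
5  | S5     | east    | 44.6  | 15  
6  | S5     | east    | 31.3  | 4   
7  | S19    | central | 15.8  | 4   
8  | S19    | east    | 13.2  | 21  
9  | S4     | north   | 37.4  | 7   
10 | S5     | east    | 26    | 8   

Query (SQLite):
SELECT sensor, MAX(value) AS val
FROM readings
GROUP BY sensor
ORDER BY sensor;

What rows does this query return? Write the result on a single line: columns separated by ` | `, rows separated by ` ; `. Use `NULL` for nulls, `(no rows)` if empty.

Partition readings by sensor; compute MAX(value) within each group.
  S16: ids {1, 2} → MAX(value)=47.5
  S19: ids {3, 7, 8} → MAX(value)=23.7
  S4: ids {4, 9} → MAX(value)=37.4
  S5: ids {5, 6, 10} → MAX(value)=44.6

S16 | 47.5 ; S19 | 23.7 ; S4 | 37.4 ; S5 | 44.6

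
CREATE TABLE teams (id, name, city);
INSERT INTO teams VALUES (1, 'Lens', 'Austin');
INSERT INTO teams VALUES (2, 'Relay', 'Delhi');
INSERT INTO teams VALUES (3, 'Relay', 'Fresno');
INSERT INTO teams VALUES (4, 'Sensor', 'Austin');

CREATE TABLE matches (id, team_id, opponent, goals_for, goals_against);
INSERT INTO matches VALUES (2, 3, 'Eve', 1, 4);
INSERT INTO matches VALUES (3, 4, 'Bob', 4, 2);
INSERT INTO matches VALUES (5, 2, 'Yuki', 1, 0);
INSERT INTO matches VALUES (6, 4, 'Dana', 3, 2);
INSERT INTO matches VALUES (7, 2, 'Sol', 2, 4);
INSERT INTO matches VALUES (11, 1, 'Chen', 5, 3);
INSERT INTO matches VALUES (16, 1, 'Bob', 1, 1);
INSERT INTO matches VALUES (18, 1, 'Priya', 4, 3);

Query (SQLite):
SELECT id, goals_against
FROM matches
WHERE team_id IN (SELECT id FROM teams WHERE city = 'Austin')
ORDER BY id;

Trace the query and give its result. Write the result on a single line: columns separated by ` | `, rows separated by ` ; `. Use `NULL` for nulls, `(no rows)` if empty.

3 | 2 ; 6 | 2 ; 11 | 3 ; 16 | 1 ; 18 | 3

Inner query: teams.id where city = 'Austin'.
Outer: keep matches rows whose team_id is in that set.
Inner query → {1, 4}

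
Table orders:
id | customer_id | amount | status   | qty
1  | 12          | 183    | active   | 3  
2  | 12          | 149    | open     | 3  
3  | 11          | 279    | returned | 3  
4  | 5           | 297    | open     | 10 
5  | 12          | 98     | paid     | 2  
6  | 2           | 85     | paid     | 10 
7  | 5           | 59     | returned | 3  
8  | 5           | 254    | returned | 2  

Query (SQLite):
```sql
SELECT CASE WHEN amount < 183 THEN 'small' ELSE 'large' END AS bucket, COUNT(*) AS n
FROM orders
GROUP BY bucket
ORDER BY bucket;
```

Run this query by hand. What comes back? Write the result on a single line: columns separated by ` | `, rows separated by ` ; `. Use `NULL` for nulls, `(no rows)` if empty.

Bucket rows by amount < 183 → 'small' else 'large'; count each bucket.

large | 4 ; small | 4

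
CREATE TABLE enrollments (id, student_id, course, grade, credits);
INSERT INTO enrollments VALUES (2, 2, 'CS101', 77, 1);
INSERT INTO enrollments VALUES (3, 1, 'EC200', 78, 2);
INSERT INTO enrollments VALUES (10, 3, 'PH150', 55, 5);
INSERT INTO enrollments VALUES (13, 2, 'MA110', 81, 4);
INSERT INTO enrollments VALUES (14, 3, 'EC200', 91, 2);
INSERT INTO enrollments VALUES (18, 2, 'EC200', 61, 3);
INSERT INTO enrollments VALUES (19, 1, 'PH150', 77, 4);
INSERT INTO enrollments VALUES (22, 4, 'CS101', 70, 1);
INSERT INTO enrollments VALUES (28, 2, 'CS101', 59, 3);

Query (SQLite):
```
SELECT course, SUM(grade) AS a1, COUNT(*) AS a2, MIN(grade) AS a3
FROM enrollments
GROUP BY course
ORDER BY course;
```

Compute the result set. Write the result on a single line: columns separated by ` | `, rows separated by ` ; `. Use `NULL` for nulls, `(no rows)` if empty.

CS101 | 206 | 3 | 59 ; EC200 | 230 | 3 | 61 ; MA110 | 81 | 1 | 81 ; PH150 | 132 | 2 | 55

Group enrollments by course.
Per group compute: SUM(grade), COUNT(*), MIN(grade).
  CS101: ids {2, 22, 28} → SUM(grade)=206, COUNT(*)=3, MIN(grade)=59
  EC200: ids {3, 14, 18} → SUM(grade)=230, COUNT(*)=3, MIN(grade)=61
  MA110: ids {13} → SUM(grade)=81, COUNT(*)=1, MIN(grade)=81
  PH150: ids {10, 19} → SUM(grade)=132, COUNT(*)=2, MIN(grade)=55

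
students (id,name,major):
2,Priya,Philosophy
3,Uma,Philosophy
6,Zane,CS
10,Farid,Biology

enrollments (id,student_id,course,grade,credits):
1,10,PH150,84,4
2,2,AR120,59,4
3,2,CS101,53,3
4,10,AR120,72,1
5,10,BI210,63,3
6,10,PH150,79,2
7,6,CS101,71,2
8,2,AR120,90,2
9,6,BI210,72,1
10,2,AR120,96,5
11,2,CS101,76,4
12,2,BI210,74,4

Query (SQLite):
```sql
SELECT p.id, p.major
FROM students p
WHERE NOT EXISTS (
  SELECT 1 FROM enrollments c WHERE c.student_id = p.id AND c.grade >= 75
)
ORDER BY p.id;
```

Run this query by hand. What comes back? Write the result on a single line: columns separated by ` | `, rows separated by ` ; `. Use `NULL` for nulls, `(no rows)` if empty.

3 | Philosophy ; 6 | CS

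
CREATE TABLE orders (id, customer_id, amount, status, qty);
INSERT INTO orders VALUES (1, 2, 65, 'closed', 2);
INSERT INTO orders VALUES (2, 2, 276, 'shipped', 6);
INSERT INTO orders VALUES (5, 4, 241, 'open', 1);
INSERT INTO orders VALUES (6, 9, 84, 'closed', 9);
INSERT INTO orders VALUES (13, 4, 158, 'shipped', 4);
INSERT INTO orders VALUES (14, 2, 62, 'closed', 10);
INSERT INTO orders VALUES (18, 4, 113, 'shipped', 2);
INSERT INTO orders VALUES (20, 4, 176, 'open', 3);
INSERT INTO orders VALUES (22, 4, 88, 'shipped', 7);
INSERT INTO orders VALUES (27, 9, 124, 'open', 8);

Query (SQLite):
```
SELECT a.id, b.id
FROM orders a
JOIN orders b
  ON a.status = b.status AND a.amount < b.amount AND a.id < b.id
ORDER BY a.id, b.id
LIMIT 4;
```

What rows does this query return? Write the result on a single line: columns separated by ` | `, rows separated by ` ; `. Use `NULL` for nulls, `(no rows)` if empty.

1 | 6

Pairs (a,b) with same status, a.amount < b.amount, a.id < b.id.
status groups: closed:{1,6,14} open:{5,20,27} shipped:{2,13,18,22}
Ordered by (a.id, b.id); first 4.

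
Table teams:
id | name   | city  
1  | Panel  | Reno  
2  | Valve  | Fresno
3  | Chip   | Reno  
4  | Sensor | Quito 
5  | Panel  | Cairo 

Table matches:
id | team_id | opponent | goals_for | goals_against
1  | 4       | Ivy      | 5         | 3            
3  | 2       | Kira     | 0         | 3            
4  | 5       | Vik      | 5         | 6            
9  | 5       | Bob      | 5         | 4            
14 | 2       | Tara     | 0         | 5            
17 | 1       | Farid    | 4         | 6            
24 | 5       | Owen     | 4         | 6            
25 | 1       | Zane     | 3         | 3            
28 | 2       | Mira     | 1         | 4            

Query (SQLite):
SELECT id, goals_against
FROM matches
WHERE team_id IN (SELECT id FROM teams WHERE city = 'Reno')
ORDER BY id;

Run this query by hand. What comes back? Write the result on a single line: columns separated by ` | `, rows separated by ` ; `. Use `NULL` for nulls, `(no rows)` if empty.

17 | 6 ; 25 | 3

Inner query: teams.id where city = 'Reno'.
Outer: keep matches rows whose team_id is in that set.
Inner query → {1, 3}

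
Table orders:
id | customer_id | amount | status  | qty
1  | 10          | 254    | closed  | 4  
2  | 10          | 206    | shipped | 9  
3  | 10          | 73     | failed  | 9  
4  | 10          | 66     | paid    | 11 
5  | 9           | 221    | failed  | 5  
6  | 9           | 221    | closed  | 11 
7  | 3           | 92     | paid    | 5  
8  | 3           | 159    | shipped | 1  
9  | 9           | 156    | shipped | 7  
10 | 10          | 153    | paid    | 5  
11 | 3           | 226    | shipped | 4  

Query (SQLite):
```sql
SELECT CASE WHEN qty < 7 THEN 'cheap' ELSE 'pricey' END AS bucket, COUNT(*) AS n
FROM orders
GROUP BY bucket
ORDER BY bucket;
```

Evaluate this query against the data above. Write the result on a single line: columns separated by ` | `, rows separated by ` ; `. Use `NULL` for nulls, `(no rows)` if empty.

Bucket rows by qty < 7 → 'cheap' else 'pricey'; count each bucket.

cheap | 6 ; pricey | 5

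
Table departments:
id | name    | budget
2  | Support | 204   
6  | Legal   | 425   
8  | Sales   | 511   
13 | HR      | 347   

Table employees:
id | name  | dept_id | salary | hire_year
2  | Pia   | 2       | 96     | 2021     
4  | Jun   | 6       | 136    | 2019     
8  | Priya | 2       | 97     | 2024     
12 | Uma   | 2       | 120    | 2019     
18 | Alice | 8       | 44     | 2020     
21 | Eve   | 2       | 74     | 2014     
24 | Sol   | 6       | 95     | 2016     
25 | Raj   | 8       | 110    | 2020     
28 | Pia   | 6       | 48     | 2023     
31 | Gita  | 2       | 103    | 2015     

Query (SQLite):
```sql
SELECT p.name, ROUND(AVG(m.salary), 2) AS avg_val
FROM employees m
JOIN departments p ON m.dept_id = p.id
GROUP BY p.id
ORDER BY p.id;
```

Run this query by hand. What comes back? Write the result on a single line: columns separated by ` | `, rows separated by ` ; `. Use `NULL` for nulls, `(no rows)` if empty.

Support | 98 ; Legal | 93 ; Sales | 77

Join each employees row to its departments via dept_id.
Group joined rows by departments.id; compute ROUND(AVG(m.salary), 2) per group.
  2: ids {2, 8, 12, 21, 31} → ROUND(AVG(m.salary), 2)=98
  6: ids {4, 24, 28} → ROUND(AVG(m.salary), 2)=93
  8: ids {18, 25} → ROUND(AVG(m.salary), 2)=77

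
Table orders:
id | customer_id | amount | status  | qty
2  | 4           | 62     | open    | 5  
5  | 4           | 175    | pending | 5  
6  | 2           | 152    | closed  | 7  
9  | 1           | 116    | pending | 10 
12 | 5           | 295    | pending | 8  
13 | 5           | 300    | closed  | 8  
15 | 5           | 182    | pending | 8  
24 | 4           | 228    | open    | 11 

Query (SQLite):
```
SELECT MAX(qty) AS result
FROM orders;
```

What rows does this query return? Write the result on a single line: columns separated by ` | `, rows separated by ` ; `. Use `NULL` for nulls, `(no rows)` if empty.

11

All qty values: [5, 5, 7, 10, 8, 8, 8, 11].
MAX of non-NULL values = 11.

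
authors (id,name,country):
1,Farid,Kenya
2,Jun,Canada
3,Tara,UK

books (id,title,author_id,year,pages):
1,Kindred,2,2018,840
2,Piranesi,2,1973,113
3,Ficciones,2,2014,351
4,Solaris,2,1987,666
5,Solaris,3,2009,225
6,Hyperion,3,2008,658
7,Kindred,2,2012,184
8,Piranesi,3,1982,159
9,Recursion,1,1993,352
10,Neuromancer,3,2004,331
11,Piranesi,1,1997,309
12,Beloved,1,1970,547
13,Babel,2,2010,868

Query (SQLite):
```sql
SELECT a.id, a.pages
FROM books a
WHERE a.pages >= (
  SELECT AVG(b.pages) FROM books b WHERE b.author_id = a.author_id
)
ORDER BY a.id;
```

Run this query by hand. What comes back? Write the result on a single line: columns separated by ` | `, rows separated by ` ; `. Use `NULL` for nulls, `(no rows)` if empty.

1 | 840 ; 4 | 666 ; 6 | 658 ; 12 | 547 ; 13 | 868

For each books row a, compute AVG(pages) over rows sharing a.author_id.
Keep row a if a.pages >= that per-group AVG.
  author_id=1: AVG(pages) = 402.666667
  author_id=2: AVG(pages) = 503.666667
  author_id=3: AVG(pages) = 343.25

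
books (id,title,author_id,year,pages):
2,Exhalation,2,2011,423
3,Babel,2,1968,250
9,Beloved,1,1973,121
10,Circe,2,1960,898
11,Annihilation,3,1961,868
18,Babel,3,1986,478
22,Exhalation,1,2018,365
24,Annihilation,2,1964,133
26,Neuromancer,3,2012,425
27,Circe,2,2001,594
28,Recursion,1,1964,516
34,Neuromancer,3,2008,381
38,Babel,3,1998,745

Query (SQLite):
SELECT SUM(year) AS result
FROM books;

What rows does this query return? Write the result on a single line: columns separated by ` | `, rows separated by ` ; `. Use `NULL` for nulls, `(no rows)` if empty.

All year values: [2011, 1968, 1973, 1960, 1961, 1986, 2018, 1964, 2012, 2001, 1964, 2008, 1998].
SUM of non-NULL values = 25824.

25824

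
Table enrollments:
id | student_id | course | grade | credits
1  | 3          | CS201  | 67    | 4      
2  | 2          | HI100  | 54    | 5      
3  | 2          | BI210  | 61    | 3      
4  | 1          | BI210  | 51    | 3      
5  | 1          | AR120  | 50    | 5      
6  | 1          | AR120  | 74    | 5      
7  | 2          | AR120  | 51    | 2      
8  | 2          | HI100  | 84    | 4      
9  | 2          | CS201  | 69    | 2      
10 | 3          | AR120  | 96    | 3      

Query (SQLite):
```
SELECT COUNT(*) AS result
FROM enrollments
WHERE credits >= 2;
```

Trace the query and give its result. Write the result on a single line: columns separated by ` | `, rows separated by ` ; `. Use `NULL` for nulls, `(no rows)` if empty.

Rows where credits >= 2 → credits values: [4, 5, 3, 3, 5, 5, 2, 4, 2, 3].
COUNT(*) counts rows → 10.

10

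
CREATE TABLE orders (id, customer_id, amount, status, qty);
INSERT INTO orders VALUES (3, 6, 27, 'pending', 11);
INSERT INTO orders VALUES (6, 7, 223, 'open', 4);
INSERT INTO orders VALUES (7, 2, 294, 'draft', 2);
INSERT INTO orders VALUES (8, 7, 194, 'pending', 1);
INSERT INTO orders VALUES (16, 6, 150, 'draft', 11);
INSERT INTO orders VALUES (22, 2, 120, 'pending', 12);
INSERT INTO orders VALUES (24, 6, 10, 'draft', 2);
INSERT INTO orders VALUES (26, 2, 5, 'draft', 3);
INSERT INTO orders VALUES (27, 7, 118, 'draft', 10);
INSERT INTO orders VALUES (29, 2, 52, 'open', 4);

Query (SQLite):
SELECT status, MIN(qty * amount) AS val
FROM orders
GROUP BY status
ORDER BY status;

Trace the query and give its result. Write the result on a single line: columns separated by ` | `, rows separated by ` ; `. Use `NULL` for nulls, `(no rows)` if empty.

For each row compute qty * amount.
Group by status; take MIN of the expression per group.
  draft: ids {7, 16, 24, 26, 27} → MIN(qty * amount)=15
  open: ids {6, 29} → MIN(qty * amount)=208
  pending: ids {3, 8, 22} → MIN(qty * amount)=194

draft | 15 ; open | 208 ; pending | 194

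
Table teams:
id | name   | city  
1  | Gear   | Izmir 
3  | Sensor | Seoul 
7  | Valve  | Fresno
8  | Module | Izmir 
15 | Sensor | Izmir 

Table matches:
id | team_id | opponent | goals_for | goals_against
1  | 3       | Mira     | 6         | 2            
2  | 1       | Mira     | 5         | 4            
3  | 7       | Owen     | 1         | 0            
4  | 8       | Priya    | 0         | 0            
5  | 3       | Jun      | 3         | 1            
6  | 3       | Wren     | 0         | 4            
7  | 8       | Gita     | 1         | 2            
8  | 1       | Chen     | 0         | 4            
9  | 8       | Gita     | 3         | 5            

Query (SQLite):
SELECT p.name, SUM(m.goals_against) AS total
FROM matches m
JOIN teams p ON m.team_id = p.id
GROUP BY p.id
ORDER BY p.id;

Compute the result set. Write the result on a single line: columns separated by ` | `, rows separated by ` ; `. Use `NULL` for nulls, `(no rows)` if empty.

Join each matches row to its teams via team_id.
Group joined rows by teams.id; compute SUM(m.goals_against) per group.
  1: ids {2, 8} → SUM(m.goals_against)=8
  3: ids {1, 5, 6} → SUM(m.goals_against)=7
  7: ids {3} → SUM(m.goals_against)=0
  8: ids {4, 7, 9} → SUM(m.goals_against)=7

Gear | 8 ; Sensor | 7 ; Valve | 0 ; Module | 7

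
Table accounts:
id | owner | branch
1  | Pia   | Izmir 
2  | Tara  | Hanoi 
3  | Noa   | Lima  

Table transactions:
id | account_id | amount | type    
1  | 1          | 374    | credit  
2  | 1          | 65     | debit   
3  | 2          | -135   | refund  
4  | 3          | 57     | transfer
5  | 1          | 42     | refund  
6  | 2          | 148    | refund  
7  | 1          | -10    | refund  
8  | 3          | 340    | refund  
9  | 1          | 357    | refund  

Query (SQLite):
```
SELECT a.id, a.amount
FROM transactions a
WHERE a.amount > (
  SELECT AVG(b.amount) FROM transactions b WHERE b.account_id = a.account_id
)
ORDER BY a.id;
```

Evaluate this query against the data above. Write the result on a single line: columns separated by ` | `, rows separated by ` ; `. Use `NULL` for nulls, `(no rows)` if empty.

For each transactions row a, compute AVG(amount) over rows sharing a.account_id.
Keep row a if a.amount > that per-group AVG.
  account_id=1: AVG(amount) = 165.6
  account_id=2: AVG(amount) = 6.5
  account_id=3: AVG(amount) = 198.5

1 | 374 ; 6 | 148 ; 8 | 340 ; 9 | 357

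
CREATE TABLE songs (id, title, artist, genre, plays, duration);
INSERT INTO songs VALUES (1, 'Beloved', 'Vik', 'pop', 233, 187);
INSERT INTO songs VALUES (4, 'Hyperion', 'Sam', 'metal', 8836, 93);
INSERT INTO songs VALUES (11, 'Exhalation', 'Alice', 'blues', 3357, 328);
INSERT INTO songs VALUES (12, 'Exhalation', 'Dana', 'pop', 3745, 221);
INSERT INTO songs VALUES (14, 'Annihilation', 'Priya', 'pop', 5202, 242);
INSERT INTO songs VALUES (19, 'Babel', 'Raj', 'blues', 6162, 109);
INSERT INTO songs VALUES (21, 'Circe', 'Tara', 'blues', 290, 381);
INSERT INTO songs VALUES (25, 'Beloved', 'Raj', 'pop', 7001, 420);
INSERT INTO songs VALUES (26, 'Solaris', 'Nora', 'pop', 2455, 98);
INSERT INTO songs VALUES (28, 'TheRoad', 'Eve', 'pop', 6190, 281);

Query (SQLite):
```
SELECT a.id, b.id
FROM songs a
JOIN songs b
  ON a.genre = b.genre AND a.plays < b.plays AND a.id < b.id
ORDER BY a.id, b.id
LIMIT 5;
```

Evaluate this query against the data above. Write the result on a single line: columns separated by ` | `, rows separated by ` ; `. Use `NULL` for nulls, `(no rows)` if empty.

1 | 12 ; 1 | 14 ; 1 | 25 ; 1 | 26 ; 1 | 28

Pairs (a,b) with same genre, a.plays < b.plays, a.id < b.id.
genre groups: blues:{11,19,21} metal:{4} pop:{1,12,14,25,26,28}
Ordered by (a.id, b.id); first 5.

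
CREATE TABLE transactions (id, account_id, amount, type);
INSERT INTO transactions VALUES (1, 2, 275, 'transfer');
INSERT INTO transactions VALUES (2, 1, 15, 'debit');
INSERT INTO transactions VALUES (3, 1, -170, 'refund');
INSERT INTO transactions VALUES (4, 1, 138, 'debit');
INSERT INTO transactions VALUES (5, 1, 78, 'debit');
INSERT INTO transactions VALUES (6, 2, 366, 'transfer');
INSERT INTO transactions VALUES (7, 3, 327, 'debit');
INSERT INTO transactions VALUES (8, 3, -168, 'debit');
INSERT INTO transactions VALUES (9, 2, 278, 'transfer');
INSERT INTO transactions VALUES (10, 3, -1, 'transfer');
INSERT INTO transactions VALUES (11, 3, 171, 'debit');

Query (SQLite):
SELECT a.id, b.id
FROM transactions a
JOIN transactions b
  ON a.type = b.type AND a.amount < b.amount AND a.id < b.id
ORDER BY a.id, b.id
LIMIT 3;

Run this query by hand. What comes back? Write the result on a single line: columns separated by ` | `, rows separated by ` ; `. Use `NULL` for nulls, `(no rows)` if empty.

1 | 6 ; 1 | 9 ; 2 | 4

Pairs (a,b) with same type, a.amount < b.amount, a.id < b.id.
type groups: debit:{2,4,5,7,8,11} refund:{3} transfer:{1,6,9,10}
Ordered by (a.id, b.id); first 3.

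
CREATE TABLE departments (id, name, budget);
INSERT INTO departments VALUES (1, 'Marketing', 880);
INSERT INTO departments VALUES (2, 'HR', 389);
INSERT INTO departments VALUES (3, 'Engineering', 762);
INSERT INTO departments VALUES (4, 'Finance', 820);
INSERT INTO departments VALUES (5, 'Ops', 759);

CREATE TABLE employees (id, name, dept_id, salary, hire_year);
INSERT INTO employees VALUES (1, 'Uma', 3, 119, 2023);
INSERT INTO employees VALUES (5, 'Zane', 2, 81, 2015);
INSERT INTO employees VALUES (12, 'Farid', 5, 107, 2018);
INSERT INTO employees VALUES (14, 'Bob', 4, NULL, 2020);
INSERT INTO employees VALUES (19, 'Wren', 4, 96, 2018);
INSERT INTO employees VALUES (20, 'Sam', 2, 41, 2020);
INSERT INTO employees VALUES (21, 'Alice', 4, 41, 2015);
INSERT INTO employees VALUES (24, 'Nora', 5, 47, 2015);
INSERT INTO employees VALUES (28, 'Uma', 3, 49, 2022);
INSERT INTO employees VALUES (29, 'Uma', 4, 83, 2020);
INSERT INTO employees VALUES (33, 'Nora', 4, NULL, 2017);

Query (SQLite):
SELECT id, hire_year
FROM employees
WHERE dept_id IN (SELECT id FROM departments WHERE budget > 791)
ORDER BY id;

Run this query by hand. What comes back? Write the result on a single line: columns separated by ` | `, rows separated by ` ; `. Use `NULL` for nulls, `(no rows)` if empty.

Inner query: departments.id where budget > 791.
Outer: keep employees rows whose dept_id is in that set.
Inner query → {1, 4}

14 | 2020 ; 19 | 2018 ; 21 | 2015 ; 29 | 2020 ; 33 | 2017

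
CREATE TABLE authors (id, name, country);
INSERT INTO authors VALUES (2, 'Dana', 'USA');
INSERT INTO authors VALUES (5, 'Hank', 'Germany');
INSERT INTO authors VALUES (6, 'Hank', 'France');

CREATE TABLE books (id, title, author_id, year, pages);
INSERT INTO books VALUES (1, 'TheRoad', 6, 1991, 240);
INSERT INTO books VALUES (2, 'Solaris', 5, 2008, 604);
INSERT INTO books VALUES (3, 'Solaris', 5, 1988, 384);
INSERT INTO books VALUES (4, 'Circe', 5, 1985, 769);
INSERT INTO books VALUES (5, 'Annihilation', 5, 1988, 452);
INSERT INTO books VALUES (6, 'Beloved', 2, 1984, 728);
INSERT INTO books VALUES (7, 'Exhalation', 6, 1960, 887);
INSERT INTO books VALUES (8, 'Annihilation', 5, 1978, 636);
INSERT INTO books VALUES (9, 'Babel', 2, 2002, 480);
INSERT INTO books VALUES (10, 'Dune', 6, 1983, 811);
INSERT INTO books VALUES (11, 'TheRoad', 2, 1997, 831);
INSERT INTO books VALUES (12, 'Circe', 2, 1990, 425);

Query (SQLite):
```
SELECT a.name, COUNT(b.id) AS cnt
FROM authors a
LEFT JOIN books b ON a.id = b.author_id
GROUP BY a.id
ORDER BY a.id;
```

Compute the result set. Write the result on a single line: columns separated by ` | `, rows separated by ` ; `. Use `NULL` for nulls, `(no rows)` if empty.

LEFT JOIN keeps every authors row; unmatched ones get NULL for books columns.
Group by authors.id and compute COUNT(b.id). COUNT(col) of an all-NULL group is 0.
  2: ids {6, 9, 11, 12} → COUNT(b.id)=4
  5: ids {2, 3, 4, 5, 8} → COUNT(b.id)=5
  6: ids {1, 7, 10} → COUNT(b.id)=3

Dana | 4 ; Hank | 5 ; Hank | 3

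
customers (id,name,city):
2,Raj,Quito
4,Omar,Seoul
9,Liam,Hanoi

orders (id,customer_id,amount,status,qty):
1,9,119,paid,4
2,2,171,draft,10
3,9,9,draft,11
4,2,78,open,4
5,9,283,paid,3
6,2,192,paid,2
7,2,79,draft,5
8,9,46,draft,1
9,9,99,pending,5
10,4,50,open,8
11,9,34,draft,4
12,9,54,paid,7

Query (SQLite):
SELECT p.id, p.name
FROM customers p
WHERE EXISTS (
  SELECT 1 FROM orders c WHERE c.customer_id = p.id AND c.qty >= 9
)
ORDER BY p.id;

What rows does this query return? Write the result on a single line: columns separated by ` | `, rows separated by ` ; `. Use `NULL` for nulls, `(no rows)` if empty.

For each customers row, check whether any orders with matching customer_id has qty >= 9.
Keep rows where that is true.

2 | Raj ; 9 | Liam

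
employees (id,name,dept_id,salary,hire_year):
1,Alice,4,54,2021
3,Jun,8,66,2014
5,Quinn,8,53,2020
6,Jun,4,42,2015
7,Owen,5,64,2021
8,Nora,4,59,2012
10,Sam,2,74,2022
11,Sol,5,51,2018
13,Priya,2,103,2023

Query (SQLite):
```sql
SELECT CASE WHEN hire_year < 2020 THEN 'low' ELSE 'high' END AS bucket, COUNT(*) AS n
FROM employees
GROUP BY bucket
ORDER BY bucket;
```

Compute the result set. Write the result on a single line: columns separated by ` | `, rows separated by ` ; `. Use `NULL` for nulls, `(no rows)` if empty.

high | 5 ; low | 4

Bucket rows by hire_year < 2020 → 'low' else 'high'; count each bucket.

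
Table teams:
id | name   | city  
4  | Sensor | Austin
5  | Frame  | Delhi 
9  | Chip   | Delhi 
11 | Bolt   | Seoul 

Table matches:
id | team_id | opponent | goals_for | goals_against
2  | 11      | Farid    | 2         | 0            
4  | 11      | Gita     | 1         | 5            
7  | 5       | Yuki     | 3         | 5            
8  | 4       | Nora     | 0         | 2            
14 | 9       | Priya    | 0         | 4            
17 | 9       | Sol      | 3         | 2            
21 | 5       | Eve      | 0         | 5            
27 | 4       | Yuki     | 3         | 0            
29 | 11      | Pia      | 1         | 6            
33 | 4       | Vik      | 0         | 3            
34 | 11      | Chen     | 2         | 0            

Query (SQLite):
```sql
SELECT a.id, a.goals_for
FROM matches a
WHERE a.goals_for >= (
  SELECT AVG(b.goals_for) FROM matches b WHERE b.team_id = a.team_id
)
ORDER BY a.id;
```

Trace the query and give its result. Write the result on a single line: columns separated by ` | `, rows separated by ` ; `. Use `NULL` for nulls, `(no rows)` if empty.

2 | 2 ; 7 | 3 ; 17 | 3 ; 27 | 3 ; 34 | 2

For each matches row a, compute AVG(goals_for) over rows sharing a.team_id.
Keep row a if a.goals_for >= that per-group AVG.
  team_id=4: AVG(goals_for) = 1.0
  team_id=5: AVG(goals_for) = 1.5
  team_id=9: AVG(goals_for) = 1.5
  team_id=11: AVG(goals_for) = 1.5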